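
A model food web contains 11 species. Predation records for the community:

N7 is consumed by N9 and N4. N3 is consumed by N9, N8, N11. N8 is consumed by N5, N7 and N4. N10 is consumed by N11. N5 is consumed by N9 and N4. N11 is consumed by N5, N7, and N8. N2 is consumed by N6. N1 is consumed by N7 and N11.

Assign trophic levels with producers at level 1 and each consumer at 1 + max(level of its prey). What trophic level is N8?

Trophic level 3

N3 is a producer → level 1.
N11 eats N3 (level 1); other prey at levels: N1 1, N10 1 → level 2.
N8 eats N11 (level 2); other prey at levels: N3 1 → level 3.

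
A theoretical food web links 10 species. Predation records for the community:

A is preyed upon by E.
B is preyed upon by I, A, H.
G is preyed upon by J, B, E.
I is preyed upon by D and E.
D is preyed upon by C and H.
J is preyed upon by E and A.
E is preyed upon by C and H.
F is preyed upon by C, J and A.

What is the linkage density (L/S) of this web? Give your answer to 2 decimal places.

L/S = 1.80

There are L = 18 links among S = 10 species.
L/S = 18/10 = 1.8000 ≈ 1.80.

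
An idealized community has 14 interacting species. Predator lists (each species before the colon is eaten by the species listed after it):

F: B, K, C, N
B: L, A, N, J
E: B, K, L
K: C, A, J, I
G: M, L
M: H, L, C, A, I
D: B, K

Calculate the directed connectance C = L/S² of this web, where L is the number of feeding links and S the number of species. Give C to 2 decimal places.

The web has S = 14 species and L = 24 feeding links.
C = L / S² = 24 / 196 = 0.1224 ≈ 0.12.

C = 0.12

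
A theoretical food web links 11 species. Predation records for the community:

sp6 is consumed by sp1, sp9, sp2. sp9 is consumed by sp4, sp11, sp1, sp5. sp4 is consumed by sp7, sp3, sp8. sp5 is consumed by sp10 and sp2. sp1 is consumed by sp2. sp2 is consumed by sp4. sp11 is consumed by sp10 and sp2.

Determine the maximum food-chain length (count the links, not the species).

One longest chain: sp6 → sp9 → sp1 → sp2 → sp4 → sp8.
It has 6 species and 5 links.

5 links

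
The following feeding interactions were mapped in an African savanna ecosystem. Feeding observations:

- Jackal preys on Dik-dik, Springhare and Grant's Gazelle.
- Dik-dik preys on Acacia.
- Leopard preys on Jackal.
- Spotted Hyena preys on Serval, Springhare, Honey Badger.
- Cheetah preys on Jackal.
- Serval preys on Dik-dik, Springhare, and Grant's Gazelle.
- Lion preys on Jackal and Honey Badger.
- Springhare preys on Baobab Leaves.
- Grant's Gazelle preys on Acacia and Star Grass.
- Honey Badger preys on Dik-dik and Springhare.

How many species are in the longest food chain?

4 species

One longest chain: Baobab Leaves → Springhare → Jackal → Leopard.
It has 4 species and 3 links.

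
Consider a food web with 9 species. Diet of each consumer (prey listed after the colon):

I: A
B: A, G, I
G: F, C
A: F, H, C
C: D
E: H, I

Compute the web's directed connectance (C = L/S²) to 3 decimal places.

C = 0.148

The web has S = 9 species and L = 12 feeding links.
C = L / S² = 12 / 81 = 0.1481 ≈ 0.148.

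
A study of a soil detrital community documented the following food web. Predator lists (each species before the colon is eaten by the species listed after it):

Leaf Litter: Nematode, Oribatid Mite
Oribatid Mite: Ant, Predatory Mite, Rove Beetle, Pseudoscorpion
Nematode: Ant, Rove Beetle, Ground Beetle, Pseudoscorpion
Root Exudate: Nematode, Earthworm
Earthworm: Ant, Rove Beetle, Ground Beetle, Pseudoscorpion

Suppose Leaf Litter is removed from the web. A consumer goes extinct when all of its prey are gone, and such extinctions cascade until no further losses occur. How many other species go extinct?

2

Remove Leaf Litter.
Round 1: Oribatid Mite (all prey gone) → extinct.
Round 2: Predatory Mite (all prey gone) → extinct.
No further losses. Total secondary extinctions: 2.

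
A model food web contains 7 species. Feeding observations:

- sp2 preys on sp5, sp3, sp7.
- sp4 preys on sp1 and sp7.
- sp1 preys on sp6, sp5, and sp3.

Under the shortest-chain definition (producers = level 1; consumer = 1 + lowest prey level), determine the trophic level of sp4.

sp7 is a producer → level 1.
sp4 eats sp7 → level 2.

Trophic level 2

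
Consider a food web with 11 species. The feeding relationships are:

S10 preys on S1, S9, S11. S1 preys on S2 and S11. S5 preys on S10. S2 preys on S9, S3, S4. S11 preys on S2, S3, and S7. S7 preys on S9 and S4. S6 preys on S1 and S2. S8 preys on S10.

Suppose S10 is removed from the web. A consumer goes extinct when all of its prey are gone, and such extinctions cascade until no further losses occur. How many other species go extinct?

2

Remove S10.
Round 1: S8 (all prey gone), S5 (all prey gone) → extinct.
No further losses. Total secondary extinctions: 2.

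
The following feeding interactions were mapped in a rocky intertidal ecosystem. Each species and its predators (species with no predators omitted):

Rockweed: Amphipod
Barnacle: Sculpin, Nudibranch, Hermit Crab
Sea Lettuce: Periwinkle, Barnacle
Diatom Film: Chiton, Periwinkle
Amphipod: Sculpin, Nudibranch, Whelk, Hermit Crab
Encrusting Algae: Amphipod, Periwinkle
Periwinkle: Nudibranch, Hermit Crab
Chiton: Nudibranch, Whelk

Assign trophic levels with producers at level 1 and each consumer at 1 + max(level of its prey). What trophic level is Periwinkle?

Trophic level 2

Diatom Film is a producer → level 1.
Periwinkle eats Diatom Film (level 1); other prey at levels: Sea Lettuce 1, Encrusting Algae 1 → level 2.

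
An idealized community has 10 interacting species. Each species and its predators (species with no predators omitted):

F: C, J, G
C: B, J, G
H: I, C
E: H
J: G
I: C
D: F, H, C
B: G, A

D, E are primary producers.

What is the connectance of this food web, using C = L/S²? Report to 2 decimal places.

C = 0.16

The web has S = 10 species and L = 16 feeding links.
C = L / S² = 16 / 100 = 0.1600 ≈ 0.16.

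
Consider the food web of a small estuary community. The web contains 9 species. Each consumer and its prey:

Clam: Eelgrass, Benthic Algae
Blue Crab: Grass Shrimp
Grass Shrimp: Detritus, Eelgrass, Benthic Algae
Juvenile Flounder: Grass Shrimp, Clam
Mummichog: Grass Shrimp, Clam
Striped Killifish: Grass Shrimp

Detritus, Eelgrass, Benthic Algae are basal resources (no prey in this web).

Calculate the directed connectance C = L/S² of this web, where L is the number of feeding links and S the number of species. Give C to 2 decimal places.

C = 0.14

The web has S = 9 species and L = 11 feeding links.
C = L / S² = 11 / 81 = 0.1358 ≈ 0.14.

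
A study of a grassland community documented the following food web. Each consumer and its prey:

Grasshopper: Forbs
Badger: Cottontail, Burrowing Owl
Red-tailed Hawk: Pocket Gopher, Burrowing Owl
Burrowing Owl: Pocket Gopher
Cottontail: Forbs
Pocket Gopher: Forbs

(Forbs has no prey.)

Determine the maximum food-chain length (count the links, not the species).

One longest chain: Forbs → Pocket Gopher → Burrowing Owl → Badger.
It has 4 species and 3 links.

3 links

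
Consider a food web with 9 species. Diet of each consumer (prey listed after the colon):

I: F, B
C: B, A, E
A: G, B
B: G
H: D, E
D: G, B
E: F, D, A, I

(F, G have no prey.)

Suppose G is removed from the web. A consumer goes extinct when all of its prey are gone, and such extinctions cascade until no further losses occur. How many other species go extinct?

3

Remove G.
Round 1: B (all prey gone) → extinct.
Round 2: D (all prey gone), A (all prey gone) → extinct.
No further losses. Total secondary extinctions: 3.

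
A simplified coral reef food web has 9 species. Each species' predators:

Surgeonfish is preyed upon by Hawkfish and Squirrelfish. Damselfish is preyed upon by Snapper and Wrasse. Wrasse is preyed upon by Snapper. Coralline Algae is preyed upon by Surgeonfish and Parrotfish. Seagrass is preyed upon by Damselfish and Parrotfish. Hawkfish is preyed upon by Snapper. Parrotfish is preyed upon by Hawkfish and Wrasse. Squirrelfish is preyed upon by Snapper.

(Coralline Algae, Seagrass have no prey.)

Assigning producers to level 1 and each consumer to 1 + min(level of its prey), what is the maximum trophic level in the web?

3

Producers (level 1): Coralline Algae, Seagrass.
Following each consumer down to its lowest-level prey: Coralline Algae → Surgeonfish → Hawkfish (levels 1 through 3).
All prey of Hawkfish (Surgeonfish 2, Parrotfish 2) are at level 2 or above, so Hawkfish is at level 1 + 2 = 3.
Every consumer has at least one prey at level 2 or below, so none exceeds level 3.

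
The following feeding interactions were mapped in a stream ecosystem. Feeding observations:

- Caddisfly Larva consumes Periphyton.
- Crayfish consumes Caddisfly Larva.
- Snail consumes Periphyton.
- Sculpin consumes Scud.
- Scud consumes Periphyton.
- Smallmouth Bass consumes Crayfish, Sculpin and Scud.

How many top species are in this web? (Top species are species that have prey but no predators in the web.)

2

Top species (has prey, but nothing eats it): Snail, Smallmouth Bass.
Count: 2.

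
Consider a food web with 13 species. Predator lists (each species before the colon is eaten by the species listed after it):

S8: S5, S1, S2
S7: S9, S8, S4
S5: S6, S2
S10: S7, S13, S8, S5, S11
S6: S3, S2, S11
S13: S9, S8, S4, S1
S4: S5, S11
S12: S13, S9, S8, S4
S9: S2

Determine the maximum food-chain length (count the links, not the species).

One longest chain: S10 → S7 → S8 → S5 → S6 → S3.
It has 6 species and 5 links.

5 links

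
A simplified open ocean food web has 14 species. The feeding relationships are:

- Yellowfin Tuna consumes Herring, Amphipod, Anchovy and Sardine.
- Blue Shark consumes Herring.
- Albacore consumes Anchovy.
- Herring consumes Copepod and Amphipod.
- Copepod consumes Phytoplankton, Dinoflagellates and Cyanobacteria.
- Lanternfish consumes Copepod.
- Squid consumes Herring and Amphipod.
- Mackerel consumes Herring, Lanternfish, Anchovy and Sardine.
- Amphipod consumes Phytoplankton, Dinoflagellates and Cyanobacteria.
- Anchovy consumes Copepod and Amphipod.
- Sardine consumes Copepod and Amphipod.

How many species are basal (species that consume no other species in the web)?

3

Basal species (no prey listed): Phytoplankton, Dinoflagellates, Cyanobacteria.
Count: 3.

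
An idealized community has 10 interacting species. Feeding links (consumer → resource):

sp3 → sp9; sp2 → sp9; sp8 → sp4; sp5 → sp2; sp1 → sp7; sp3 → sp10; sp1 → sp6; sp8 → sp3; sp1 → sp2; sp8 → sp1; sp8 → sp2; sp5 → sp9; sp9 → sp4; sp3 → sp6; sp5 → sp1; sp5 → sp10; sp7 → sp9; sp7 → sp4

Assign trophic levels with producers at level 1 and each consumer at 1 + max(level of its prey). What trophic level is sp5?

Trophic level 5

sp4 is a producer → level 1.
sp9 eats sp4 → level 2.
sp2 eats sp9 → level 3.
sp1 eats sp2 (level 3); other prey at levels: sp6 1, sp7 3 → level 4.
sp5 eats sp1 (level 4); other prey at levels: sp10 1, sp9 2, sp2 3 → level 5.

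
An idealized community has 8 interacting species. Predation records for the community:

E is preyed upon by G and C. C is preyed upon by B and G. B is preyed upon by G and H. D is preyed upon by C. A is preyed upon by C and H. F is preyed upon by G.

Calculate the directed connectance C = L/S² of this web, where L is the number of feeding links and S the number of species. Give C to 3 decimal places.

The web has S = 8 species and L = 10 feeding links.
C = L / S² = 10 / 64 = 0.1562 ≈ 0.156.

C = 0.156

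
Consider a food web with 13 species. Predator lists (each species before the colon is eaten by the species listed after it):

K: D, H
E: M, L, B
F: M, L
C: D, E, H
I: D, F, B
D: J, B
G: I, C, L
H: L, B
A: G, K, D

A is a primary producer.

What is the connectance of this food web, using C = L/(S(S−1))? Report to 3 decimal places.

C = 0.147

The web has S = 13 species and L = 23 feeding links.
C = L / (S(S−1)) = 23 / 156 = 0.1474 ≈ 0.147.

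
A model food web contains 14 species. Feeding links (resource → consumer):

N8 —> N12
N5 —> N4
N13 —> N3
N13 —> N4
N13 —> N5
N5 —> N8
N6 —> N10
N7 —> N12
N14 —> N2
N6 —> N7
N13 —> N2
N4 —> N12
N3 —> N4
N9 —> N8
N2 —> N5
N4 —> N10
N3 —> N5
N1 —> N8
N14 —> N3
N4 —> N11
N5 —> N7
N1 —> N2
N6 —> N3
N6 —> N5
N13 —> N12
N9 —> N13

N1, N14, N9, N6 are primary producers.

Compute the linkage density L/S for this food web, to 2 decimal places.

There are L = 26 links among S = 14 species.
L/S = 26/14 = 1.8571 ≈ 1.86.

L/S = 1.86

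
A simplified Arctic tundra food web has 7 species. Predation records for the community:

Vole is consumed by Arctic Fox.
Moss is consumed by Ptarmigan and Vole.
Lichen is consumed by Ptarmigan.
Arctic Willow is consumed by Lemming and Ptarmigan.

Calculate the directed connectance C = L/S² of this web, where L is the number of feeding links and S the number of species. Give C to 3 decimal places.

C = 0.122

The web has S = 7 species and L = 6 feeding links.
C = L / S² = 6 / 49 = 0.1224 ≈ 0.122.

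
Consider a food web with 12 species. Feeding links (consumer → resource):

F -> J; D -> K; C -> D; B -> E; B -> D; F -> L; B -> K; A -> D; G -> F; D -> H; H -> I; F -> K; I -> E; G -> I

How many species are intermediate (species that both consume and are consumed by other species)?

Intermediate species (has both prey and predators): I, F, H, D.
Count: 4.

4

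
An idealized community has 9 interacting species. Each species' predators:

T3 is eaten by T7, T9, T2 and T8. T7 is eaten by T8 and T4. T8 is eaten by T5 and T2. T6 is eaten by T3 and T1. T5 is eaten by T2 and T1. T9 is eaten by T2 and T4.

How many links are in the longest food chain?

One longest chain: T6 → T3 → T7 → T8 → T5 → T2.
It has 6 species and 5 links.

5 links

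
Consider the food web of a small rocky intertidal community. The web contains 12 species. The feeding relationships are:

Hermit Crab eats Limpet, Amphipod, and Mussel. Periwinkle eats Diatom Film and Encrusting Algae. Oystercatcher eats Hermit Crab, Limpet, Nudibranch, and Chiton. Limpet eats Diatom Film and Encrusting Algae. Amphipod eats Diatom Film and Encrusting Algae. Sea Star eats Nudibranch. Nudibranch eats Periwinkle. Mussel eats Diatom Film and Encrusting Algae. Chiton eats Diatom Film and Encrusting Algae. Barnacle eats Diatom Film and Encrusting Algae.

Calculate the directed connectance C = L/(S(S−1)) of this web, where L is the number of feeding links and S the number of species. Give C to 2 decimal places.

The web has S = 12 species and L = 21 feeding links.
C = L / (S(S−1)) = 21 / 132 = 0.1591 ≈ 0.16.

C = 0.16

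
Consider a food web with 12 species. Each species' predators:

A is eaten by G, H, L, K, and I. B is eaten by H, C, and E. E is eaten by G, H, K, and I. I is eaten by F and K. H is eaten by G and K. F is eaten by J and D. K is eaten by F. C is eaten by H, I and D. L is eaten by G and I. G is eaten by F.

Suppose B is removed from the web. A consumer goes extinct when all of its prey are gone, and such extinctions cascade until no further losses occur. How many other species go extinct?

Remove B.
Round 1: C (all prey gone), E (all prey gone) → extinct.
No further losses. Total secondary extinctions: 2.

2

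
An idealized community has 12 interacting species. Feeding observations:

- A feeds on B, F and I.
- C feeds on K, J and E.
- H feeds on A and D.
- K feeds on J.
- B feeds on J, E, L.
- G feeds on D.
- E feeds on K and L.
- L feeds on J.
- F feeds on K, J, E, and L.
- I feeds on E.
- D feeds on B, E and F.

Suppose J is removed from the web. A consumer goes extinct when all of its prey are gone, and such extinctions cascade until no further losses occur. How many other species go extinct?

Remove J.
Round 1: K (all prey gone), L (all prey gone) → extinct.
Round 2: E (all prey gone) → extinct.
Round 3: C (all prey gone), F (all prey gone), I (all prey gone), B (all prey gone) → extinct.
Round 4: A (all prey gone), D (all prey gone) → extinct.
Round 5: H (all prey gone), G (all prey gone) → extinct.
No further losses. Total secondary extinctions: 11.

11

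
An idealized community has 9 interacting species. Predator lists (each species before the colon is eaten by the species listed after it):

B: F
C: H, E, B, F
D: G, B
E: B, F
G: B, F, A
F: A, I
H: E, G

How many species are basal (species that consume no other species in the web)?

2

Basal species (no prey listed): D, C.
Count: 2.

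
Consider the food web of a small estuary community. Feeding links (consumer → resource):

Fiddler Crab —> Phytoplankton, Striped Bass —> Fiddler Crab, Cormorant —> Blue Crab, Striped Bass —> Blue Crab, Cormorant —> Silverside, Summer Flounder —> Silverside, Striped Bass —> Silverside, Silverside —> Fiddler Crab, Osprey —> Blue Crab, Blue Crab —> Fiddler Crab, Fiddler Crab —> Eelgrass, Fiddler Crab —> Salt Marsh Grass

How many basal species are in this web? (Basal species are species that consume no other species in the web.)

3

Basal species (no prey listed): Phytoplankton, Eelgrass, Salt Marsh Grass.
Count: 3.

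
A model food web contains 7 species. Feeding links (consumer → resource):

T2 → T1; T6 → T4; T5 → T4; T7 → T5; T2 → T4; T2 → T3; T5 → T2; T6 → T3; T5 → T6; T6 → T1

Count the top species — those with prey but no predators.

1

Top species (has prey, but nothing eats it): T7.
Count: 1.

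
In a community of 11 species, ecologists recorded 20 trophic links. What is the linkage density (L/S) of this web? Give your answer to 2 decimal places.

There are L = 20 links among S = 11 species.
L/S = 20/11 = 1.8182 ≈ 1.82.

L/S = 1.82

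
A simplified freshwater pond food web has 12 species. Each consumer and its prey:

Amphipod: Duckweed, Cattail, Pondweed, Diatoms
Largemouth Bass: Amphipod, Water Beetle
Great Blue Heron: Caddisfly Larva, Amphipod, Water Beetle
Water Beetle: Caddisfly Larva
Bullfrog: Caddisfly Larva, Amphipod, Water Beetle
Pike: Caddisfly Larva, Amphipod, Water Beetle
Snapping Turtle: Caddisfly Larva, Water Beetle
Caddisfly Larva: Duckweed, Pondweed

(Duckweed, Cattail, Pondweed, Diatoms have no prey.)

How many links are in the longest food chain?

One longest chain: Duckweed → Caddisfly Larva → Water Beetle → Bullfrog.
It has 4 species and 3 links.

3 links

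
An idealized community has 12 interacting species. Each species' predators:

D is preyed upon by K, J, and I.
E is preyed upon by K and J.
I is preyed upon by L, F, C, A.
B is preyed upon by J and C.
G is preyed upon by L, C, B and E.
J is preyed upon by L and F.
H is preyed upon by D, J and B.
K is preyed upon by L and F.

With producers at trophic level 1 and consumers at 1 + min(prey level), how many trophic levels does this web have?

Producers (level 1): H, G.
Following each consumer down to its lowest-level prey: H → D → I → A (levels 1 through 4).
All prey of A (I 3) are at level 3 or above, so A is at level 1 + 3 = 4.
Every consumer has at least one prey at level 3 or below, so none exceeds level 4.

4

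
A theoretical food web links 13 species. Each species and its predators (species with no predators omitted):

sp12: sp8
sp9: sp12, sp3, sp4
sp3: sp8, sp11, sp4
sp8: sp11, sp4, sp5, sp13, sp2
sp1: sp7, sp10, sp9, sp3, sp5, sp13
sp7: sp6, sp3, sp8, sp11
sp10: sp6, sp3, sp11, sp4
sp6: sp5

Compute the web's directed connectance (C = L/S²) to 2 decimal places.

The web has S = 13 species and L = 27 feeding links.
C = L / S² = 27 / 169 = 0.1598 ≈ 0.16.

C = 0.16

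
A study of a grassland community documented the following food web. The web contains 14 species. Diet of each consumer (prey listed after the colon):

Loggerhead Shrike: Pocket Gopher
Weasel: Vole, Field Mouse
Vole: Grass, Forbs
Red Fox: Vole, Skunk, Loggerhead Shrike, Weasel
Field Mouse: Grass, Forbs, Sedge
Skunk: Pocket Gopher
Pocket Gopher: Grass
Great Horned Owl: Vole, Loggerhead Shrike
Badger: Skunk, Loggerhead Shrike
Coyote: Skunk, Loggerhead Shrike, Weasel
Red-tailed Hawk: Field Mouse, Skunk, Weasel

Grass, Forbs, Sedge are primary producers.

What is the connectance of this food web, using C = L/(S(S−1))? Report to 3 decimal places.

The web has S = 14 species and L = 24 feeding links.
C = L / (S(S−1)) = 24 / 182 = 0.1319 ≈ 0.132.

C = 0.132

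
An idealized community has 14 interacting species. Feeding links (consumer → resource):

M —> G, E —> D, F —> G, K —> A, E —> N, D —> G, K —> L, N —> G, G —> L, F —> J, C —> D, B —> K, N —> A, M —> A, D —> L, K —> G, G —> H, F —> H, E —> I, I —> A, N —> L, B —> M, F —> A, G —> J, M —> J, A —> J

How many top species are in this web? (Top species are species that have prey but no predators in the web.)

4

Top species (has prey, but nothing eats it): F, B, C, E.
Count: 4.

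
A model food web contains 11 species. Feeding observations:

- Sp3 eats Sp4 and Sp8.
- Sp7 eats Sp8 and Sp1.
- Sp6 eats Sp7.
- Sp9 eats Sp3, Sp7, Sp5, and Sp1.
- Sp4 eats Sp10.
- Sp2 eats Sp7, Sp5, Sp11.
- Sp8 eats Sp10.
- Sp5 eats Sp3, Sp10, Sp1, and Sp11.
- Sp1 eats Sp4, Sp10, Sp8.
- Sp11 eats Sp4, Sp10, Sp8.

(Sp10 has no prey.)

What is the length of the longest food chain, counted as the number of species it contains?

5 species

One longest chain: Sp10 → Sp4 → Sp1 → Sp7 → Sp6.
It has 5 species and 4 links.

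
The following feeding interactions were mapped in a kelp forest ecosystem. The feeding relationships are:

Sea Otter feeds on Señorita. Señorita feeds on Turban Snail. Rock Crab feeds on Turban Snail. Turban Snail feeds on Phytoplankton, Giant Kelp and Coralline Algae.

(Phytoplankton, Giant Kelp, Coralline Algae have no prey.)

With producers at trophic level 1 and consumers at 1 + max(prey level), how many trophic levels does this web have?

4

Producers (level 1): Phytoplankton, Giant Kelp, Coralline Algae.
Phytoplankton → Turban Snail → Señorita → Sea Otter gives Sea Otter level 4.
No species has a prey at level 4, so no species reaches level 5.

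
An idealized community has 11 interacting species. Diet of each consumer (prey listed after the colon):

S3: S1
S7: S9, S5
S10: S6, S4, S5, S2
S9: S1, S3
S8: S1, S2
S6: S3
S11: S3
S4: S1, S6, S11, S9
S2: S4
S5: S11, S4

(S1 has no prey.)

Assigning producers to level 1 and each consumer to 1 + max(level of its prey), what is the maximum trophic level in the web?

6

Producers (level 1): S1.
S1 → S3 → S6 → S4 → S5 → S10 gives S10 level 6.
No species has a prey at level 6, so no species reaches level 7.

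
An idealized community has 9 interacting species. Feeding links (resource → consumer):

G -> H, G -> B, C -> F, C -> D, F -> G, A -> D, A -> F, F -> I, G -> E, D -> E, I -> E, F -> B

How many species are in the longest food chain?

One longest chain: A → F → G → E.
It has 4 species and 3 links.

4 species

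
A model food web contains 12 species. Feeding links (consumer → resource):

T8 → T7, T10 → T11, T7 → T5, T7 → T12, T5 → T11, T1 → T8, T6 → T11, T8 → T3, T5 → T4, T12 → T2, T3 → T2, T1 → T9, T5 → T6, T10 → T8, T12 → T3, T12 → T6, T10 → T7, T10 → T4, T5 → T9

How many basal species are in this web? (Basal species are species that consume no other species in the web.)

4

Basal species (no prey listed): T4, T2, T9, T11.
Count: 4.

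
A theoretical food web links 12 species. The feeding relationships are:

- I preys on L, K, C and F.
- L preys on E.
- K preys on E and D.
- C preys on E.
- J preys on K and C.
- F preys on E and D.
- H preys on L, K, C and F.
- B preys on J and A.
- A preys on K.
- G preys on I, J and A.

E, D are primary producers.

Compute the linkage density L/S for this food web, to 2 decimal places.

L/S = 1.83

There are L = 22 links among S = 12 species.
L/S = 22/12 = 1.8333 ≈ 1.83.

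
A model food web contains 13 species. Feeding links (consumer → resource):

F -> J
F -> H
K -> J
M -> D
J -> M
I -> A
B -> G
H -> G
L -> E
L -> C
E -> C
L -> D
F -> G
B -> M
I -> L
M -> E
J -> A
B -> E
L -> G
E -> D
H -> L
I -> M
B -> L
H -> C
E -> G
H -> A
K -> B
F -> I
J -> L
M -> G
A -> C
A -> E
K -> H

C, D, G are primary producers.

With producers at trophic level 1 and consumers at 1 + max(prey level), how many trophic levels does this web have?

Producers (level 1): C, D, G.
C → E → A → H → K gives K level 5.
No species has a prey at level 5, so no species reaches level 6.

5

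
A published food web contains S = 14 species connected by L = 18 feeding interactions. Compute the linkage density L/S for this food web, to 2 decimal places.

L/S = 1.29

There are L = 18 links among S = 14 species.
L/S = 18/14 = 1.2857 ≈ 1.29.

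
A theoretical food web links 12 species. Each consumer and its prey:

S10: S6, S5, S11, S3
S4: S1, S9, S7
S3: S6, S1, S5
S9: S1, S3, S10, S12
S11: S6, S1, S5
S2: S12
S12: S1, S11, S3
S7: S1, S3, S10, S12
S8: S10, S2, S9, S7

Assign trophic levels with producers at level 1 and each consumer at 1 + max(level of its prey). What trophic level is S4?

S6 is a producer → level 1.
S11 eats S6 (level 1); other prey at levels: S1 1, S5 1 → level 2.
S10 eats S11 (level 2); other prey at levels: S6 1, S5 1, S3 2 → level 3.
S9 eats S10 (level 3); other prey at levels: S1 1, S3 2, S12 3 → level 4.
S4 eats S9 (level 4); other prey at levels: S1 1, S7 4 → level 5.

Trophic level 5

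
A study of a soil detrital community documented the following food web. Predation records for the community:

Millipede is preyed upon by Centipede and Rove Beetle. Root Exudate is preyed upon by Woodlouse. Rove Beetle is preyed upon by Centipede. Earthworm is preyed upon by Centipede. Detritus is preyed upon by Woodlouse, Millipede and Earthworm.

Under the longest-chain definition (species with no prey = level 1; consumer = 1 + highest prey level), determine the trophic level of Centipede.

Detritus has no prey (basal) → level 1.
Millipede eats Detritus → level 2.
Rove Beetle eats Millipede → level 3.
Centipede eats Rove Beetle (level 3); other prey at levels: Earthworm 2, Millipede 2 → level 4.

Trophic level 4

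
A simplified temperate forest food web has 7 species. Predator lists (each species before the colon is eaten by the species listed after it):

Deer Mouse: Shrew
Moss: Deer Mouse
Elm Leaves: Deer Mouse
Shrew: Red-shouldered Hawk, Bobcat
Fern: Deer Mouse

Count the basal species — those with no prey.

Basal species (no prey listed): Elm Leaves, Moss, Fern.
Count: 3.

3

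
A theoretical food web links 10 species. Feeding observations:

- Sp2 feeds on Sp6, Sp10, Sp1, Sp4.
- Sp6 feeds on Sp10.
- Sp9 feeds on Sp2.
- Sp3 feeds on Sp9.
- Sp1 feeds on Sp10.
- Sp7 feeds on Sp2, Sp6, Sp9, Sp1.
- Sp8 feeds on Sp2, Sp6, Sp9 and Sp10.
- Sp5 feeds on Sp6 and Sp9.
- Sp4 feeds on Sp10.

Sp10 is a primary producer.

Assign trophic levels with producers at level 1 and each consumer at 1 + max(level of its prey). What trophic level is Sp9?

Sp10 is a producer → level 1.
Sp1 eats Sp10 → level 2.
Sp2 eats Sp1 (level 2); other prey at levels: Sp10 1, Sp4 2, Sp6 2 → level 3.
Sp9 eats Sp2 → level 4.

Trophic level 4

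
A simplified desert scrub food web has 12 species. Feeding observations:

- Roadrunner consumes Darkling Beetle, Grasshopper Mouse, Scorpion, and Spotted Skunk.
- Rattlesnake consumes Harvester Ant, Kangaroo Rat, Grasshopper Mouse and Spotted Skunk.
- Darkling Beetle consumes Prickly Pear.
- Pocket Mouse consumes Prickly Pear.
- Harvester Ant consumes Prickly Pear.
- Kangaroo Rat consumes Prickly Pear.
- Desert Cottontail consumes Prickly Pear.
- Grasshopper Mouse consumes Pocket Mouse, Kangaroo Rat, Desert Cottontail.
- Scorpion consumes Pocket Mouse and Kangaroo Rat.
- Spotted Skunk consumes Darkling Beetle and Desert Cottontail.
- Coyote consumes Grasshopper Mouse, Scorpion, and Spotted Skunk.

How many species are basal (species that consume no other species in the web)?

Basal species (no prey listed): Prickly Pear.
Count: 1.

1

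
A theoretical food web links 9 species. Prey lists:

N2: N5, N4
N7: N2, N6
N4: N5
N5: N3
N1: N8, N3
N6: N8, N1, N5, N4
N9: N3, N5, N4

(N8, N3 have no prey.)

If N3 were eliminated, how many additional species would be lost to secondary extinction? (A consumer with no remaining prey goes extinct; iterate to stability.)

4

Remove N3.
Round 1: N5 (all prey gone) → extinct.
Round 2: N4 (all prey gone) → extinct.
Round 3: N2 (all prey gone), N9 (all prey gone) → extinct.
No further losses. Total secondary extinctions: 4.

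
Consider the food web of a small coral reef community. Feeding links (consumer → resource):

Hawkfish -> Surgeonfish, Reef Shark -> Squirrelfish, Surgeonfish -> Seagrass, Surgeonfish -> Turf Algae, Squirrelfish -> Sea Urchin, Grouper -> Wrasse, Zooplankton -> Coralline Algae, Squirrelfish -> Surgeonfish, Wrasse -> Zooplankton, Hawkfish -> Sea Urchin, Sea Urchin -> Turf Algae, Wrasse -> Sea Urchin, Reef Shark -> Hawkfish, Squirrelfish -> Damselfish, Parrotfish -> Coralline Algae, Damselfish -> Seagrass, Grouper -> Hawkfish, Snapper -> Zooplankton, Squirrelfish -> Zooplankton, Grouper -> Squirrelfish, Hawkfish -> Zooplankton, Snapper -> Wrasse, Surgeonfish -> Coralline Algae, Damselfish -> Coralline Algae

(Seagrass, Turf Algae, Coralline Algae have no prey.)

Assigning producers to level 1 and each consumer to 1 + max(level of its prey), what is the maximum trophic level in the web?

4

Producers (level 1): Seagrass, Turf Algae, Coralline Algae.
Coralline Algae → Zooplankton → Hawkfish → Grouper gives Grouper level 4.
No species has a prey at level 4, so no species reaches level 5.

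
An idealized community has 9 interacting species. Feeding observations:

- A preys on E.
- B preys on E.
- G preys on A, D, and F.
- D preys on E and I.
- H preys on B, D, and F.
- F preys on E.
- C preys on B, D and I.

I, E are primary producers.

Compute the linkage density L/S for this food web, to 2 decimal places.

There are L = 14 links among S = 9 species.
L/S = 14/9 = 1.5556 ≈ 1.56.

L/S = 1.56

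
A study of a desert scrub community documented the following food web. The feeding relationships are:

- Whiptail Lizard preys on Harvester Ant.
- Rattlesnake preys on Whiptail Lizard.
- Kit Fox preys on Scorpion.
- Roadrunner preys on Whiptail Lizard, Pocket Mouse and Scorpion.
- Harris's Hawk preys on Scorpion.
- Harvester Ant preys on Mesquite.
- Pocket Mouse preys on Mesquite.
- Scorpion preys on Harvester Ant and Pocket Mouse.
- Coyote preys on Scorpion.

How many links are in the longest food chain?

3 links

One longest chain: Mesquite → Harvester Ant → Scorpion → Harris's Hawk.
It has 4 species and 3 links.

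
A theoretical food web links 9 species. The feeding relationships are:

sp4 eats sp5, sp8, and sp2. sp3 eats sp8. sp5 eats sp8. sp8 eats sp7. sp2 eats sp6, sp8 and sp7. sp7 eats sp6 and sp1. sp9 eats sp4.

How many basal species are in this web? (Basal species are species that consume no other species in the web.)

2

Basal species (no prey listed): sp6, sp1.
Count: 2.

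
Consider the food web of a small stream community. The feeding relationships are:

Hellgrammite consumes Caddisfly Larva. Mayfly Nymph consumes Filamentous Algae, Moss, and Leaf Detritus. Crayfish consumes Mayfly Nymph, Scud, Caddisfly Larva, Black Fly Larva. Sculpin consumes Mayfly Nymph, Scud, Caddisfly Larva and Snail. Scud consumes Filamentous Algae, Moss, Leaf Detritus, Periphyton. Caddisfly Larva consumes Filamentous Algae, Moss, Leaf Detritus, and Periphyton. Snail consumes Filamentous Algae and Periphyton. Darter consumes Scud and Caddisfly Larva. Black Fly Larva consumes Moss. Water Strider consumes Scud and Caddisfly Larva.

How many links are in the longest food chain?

2 links

One longest chain: Moss → Mayfly Nymph → Crayfish.
It has 3 species and 2 links.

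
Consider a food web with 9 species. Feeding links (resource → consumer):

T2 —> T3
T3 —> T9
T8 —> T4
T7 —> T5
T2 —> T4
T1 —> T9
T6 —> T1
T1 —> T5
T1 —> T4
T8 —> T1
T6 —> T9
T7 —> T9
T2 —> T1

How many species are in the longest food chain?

One longest chain: T8 → T1 → T9.
It has 3 species and 2 links.

3 species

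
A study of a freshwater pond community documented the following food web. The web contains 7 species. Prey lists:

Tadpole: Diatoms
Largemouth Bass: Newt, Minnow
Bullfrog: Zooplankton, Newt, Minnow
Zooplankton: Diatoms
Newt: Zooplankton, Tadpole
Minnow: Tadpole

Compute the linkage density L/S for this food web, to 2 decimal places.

L/S = 1.43

There are L = 10 links among S = 7 species.
L/S = 10/7 = 1.4286 ≈ 1.43.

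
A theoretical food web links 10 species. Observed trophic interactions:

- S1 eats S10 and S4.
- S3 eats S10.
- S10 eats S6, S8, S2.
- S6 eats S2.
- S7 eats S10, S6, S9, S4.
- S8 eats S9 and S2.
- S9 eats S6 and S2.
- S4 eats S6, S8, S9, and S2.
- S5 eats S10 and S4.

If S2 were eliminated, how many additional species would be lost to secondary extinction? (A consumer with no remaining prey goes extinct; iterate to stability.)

9

Remove S2.
Round 1: S6 (all prey gone) → extinct.
Round 2: S9 (all prey gone) → extinct.
Round 3: S8 (all prey gone) → extinct.
Round 4: S4 (all prey gone), S10 (all prey gone) → extinct.
Round 5: S5 (all prey gone), S7 (all prey gone), S1 (all prey gone), S3 (all prey gone) → extinct.
No further losses. Total secondary extinctions: 9.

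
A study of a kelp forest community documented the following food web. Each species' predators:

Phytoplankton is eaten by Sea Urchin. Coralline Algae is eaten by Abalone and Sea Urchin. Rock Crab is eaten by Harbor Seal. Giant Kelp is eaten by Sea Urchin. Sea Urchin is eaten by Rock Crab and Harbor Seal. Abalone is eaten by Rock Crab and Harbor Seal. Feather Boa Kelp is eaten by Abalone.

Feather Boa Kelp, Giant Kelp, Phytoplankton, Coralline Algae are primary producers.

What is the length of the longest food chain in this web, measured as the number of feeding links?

3 links

One longest chain: Giant Kelp → Sea Urchin → Rock Crab → Harbor Seal.
It has 4 species and 3 links.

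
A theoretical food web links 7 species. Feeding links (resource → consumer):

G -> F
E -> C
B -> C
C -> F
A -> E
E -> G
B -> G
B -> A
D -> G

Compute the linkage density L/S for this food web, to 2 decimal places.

There are L = 9 links among S = 7 species.
L/S = 9/7 = 1.2857 ≈ 1.29.

L/S = 1.29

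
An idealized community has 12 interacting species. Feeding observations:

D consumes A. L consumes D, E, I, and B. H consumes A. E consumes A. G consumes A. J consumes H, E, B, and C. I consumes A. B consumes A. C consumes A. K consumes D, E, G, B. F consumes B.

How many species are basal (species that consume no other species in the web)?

Basal species (no prey listed): A.
Count: 1.

1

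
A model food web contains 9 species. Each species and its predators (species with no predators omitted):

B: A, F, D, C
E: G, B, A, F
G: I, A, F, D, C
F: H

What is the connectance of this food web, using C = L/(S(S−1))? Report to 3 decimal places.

The web has S = 9 species and L = 14 feeding links.
C = L / (S(S−1)) = 14 / 72 = 0.1944 ≈ 0.194.

C = 0.194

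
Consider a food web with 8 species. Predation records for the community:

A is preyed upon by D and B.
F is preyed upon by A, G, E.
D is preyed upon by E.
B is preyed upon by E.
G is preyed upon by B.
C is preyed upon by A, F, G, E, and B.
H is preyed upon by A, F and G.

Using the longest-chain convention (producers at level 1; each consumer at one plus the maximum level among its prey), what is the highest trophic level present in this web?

5

Producers (level 1): H, C.
H → F → A → D → E gives E level 5.
No species has a prey at level 5, so no species reaches level 6.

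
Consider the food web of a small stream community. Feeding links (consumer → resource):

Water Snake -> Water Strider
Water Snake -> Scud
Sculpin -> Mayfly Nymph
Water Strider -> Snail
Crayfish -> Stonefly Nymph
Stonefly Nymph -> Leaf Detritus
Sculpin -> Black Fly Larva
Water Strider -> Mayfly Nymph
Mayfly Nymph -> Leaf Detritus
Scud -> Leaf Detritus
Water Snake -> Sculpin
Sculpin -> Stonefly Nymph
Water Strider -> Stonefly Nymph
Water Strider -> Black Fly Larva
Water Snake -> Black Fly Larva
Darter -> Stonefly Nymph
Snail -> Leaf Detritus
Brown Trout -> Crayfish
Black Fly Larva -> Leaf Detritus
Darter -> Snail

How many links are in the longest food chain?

One longest chain: Leaf Detritus → Stonefly Nymph → Sculpin → Water Snake.
It has 4 species and 3 links.

3 links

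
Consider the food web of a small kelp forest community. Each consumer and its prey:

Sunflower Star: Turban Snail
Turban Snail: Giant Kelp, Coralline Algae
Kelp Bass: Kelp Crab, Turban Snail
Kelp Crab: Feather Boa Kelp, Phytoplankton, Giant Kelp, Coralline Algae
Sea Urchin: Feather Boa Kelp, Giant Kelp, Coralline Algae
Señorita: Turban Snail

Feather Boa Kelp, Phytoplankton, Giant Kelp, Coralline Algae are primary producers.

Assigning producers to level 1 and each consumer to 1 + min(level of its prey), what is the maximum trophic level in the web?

3

Producers (level 1): Feather Boa Kelp, Phytoplankton, Giant Kelp, Coralline Algae.
Following each consumer down to its lowest-level prey: Feather Boa Kelp → Kelp Crab → Kelp Bass (levels 1 through 3).
All prey of Kelp Bass (Kelp Crab 2, Turban Snail 2) are at level 2 or above, so Kelp Bass is at level 1 + 2 = 3.
Every consumer has at least one prey at level 2 or below, so none exceeds level 3.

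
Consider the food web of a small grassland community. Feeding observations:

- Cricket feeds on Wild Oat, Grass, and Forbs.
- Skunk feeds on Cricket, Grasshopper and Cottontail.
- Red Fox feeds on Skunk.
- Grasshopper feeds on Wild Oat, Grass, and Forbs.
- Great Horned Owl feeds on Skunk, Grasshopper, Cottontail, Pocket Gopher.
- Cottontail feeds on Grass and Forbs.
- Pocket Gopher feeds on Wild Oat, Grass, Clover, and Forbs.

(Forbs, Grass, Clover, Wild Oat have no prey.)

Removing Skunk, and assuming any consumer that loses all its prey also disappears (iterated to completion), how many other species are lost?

1

Remove Skunk.
Round 1: Red Fox (all prey gone) → extinct.
No further losses. Total secondary extinctions: 1.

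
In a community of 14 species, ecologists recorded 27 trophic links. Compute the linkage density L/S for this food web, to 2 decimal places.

L/S = 1.93

There are L = 27 links among S = 14 species.
L/S = 27/14 = 1.9286 ≈ 1.93.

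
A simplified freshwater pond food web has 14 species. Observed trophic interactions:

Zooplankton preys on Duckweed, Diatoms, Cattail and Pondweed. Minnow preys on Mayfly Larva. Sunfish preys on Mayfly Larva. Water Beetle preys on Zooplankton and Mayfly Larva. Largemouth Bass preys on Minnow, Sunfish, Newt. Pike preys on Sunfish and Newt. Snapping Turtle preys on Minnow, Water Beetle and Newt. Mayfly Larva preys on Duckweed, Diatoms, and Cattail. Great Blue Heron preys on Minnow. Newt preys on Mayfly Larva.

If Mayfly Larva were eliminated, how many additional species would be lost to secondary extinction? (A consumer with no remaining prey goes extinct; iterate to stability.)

6

Remove Mayfly Larva.
Round 1: Sunfish (all prey gone), Minnow (all prey gone), Newt (all prey gone) → extinct.
Round 2: Largemouth Bass (all prey gone), Great Blue Heron (all prey gone), Pike (all prey gone) → extinct.
No further losses. Total secondary extinctions: 6.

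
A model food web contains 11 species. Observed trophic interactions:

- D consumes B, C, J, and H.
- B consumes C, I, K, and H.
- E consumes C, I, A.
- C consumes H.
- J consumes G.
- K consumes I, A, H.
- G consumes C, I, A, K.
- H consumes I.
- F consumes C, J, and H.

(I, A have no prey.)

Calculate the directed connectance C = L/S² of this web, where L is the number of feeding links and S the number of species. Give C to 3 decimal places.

The web has S = 11 species and L = 24 feeding links.
C = L / S² = 24 / 121 = 0.1983 ≈ 0.198.

C = 0.198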